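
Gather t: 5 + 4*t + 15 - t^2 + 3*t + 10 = -t^2 + 7*t + 30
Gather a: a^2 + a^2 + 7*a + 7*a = 2*a^2 + 14*a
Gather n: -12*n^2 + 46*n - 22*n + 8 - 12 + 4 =-12*n^2 + 24*n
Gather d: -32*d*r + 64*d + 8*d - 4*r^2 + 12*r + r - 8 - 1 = d*(72 - 32*r) - 4*r^2 + 13*r - 9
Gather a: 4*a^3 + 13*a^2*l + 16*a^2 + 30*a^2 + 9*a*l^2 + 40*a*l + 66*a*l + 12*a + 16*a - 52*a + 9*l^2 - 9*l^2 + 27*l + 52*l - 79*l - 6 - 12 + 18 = 4*a^3 + a^2*(13*l + 46) + a*(9*l^2 + 106*l - 24)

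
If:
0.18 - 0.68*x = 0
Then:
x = 0.26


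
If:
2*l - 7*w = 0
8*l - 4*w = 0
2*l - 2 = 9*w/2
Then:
No Solution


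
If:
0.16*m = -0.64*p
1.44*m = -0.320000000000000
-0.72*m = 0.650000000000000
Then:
No Solution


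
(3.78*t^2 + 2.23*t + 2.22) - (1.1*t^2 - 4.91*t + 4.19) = 2.68*t^2 + 7.14*t - 1.97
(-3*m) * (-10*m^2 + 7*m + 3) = 30*m^3 - 21*m^2 - 9*m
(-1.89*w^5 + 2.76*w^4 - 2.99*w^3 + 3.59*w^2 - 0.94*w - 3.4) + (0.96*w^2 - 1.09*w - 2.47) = -1.89*w^5 + 2.76*w^4 - 2.99*w^3 + 4.55*w^2 - 2.03*w - 5.87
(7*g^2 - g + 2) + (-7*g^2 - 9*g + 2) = 4 - 10*g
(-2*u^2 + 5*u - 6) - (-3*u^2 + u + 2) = u^2 + 4*u - 8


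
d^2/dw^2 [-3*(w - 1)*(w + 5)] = -6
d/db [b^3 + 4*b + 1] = 3*b^2 + 4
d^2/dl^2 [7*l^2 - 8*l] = 14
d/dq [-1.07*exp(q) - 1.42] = -1.07*exp(q)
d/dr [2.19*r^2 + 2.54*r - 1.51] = 4.38*r + 2.54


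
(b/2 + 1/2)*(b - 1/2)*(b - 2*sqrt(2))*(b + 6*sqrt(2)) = b^4/2 + b^3/4 + 2*sqrt(2)*b^3 - 49*b^2/4 + sqrt(2)*b^2 - 6*b - sqrt(2)*b + 6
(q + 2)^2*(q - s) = q^3 - q^2*s + 4*q^2 - 4*q*s + 4*q - 4*s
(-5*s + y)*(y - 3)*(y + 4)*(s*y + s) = -5*s^2*y^3 - 10*s^2*y^2 + 55*s^2*y + 60*s^2 + s*y^4 + 2*s*y^3 - 11*s*y^2 - 12*s*y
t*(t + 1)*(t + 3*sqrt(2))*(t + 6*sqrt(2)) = t^4 + t^3 + 9*sqrt(2)*t^3 + 9*sqrt(2)*t^2 + 36*t^2 + 36*t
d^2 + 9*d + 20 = (d + 4)*(d + 5)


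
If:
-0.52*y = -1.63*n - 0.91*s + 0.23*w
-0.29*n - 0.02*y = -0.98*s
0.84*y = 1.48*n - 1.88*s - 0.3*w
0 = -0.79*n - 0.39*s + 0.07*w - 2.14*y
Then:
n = 0.00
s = 0.00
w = 0.00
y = 0.00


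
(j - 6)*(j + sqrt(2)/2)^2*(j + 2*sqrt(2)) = j^4 - 6*j^3 + 3*sqrt(2)*j^3 - 18*sqrt(2)*j^2 + 9*j^2/2 - 27*j + sqrt(2)*j - 6*sqrt(2)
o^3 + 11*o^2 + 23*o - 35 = (o - 1)*(o + 5)*(o + 7)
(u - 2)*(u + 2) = u^2 - 4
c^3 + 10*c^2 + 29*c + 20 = (c + 1)*(c + 4)*(c + 5)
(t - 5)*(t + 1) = t^2 - 4*t - 5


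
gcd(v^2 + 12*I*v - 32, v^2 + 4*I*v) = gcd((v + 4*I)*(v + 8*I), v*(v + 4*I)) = v + 4*I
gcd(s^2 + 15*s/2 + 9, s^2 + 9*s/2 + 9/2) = s + 3/2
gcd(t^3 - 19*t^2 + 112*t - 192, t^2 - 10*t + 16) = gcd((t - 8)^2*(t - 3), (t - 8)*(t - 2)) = t - 8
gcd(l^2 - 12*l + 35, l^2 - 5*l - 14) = l - 7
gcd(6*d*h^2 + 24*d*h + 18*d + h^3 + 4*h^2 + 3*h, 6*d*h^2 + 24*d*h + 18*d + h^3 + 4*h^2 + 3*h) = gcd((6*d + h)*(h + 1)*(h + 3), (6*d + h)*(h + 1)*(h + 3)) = 6*d*h^2 + 24*d*h + 18*d + h^3 + 4*h^2 + 3*h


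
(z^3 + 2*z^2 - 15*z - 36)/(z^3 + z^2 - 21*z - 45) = (z - 4)/(z - 5)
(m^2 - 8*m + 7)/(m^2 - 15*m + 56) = (m - 1)/(m - 8)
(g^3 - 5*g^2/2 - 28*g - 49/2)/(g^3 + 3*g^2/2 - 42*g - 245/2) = (g + 1)/(g + 5)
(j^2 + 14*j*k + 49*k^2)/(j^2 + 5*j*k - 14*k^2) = (j + 7*k)/(j - 2*k)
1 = 1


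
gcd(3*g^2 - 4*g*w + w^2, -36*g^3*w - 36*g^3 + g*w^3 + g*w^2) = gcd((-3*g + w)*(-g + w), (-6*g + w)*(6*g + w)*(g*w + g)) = 1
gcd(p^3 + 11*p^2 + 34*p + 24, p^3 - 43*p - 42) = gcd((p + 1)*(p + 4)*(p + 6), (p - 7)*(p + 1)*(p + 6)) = p^2 + 7*p + 6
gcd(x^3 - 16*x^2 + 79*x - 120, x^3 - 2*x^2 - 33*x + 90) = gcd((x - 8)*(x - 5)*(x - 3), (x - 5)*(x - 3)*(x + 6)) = x^2 - 8*x + 15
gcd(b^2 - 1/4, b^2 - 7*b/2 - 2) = b + 1/2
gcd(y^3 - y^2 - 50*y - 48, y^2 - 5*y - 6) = y + 1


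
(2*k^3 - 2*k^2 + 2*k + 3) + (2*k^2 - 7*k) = 2*k^3 - 5*k + 3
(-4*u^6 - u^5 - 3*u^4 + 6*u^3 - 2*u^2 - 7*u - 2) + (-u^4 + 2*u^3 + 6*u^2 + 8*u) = -4*u^6 - u^5 - 4*u^4 + 8*u^3 + 4*u^2 + u - 2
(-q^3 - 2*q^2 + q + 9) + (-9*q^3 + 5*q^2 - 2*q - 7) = -10*q^3 + 3*q^2 - q + 2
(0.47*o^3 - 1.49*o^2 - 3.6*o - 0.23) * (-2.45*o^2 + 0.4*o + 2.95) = -1.1515*o^5 + 3.8385*o^4 + 9.6105*o^3 - 5.272*o^2 - 10.712*o - 0.6785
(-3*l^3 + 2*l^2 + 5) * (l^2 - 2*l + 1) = -3*l^5 + 8*l^4 - 7*l^3 + 7*l^2 - 10*l + 5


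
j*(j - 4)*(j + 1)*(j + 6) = j^4 + 3*j^3 - 22*j^2 - 24*j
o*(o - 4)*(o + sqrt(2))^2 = o^4 - 4*o^3 + 2*sqrt(2)*o^3 - 8*sqrt(2)*o^2 + 2*o^2 - 8*o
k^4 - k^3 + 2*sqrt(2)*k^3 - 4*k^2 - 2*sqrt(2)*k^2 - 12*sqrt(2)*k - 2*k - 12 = (k - 3)*(k + 2)*(k + sqrt(2))^2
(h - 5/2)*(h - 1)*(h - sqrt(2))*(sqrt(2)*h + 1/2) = sqrt(2)*h^4 - 7*sqrt(2)*h^3/2 - 3*h^3/2 + 2*sqrt(2)*h^2 + 21*h^2/4 - 15*h/4 + 7*sqrt(2)*h/4 - 5*sqrt(2)/4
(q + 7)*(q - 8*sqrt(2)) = q^2 - 8*sqrt(2)*q + 7*q - 56*sqrt(2)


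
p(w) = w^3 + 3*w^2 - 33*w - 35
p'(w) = 3*w^2 + 6*w - 33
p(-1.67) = 23.82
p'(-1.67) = -34.65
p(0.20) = -41.47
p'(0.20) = -31.68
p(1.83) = -79.21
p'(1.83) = -11.97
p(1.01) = -64.24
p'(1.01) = -23.88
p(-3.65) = 76.79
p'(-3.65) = -14.93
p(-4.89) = 81.18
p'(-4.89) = 9.40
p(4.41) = -36.42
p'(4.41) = 51.80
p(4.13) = -49.67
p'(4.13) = 42.95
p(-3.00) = 64.00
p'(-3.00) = -24.00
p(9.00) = 640.00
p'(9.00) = 264.00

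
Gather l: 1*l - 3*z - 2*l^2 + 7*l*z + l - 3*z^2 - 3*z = -2*l^2 + l*(7*z + 2) - 3*z^2 - 6*z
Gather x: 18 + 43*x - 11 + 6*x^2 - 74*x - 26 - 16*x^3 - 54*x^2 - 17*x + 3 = -16*x^3 - 48*x^2 - 48*x - 16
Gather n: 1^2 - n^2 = 1 - n^2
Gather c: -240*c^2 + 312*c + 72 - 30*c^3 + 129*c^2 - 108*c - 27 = -30*c^3 - 111*c^2 + 204*c + 45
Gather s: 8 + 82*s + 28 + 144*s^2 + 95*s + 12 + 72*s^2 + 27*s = 216*s^2 + 204*s + 48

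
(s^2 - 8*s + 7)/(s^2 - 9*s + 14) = (s - 1)/(s - 2)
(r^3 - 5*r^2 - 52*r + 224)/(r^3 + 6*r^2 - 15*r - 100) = (r^2 - r - 56)/(r^2 + 10*r + 25)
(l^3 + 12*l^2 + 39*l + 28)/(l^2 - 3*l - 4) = (l^2 + 11*l + 28)/(l - 4)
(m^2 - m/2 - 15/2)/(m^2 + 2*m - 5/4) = 2*(m - 3)/(2*m - 1)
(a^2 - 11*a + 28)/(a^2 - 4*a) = (a - 7)/a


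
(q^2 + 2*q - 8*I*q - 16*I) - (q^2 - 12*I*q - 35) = 2*q + 4*I*q + 35 - 16*I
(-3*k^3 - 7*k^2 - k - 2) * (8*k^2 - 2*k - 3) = -24*k^5 - 50*k^4 + 15*k^3 + 7*k^2 + 7*k + 6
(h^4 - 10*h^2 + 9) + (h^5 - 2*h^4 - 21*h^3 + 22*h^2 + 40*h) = h^5 - h^4 - 21*h^3 + 12*h^2 + 40*h + 9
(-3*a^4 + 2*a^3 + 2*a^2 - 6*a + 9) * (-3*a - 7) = 9*a^5 + 15*a^4 - 20*a^3 + 4*a^2 + 15*a - 63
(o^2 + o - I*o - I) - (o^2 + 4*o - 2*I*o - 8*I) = -3*o + I*o + 7*I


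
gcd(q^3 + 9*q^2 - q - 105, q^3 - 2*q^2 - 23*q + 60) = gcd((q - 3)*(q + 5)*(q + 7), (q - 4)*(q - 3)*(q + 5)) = q^2 + 2*q - 15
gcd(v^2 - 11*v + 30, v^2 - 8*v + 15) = v - 5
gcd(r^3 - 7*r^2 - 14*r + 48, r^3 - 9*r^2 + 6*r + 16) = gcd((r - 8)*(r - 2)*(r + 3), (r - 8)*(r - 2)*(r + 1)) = r^2 - 10*r + 16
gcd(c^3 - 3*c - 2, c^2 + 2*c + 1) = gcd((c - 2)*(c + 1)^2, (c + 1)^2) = c^2 + 2*c + 1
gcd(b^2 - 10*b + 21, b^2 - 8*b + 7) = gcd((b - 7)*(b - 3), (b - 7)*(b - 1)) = b - 7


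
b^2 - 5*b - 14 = (b - 7)*(b + 2)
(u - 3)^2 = u^2 - 6*u + 9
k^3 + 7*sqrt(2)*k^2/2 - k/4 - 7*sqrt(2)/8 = (k - 1/2)*(k + 1/2)*(k + 7*sqrt(2)/2)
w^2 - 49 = (w - 7)*(w + 7)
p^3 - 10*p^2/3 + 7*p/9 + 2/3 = (p - 3)*(p - 2/3)*(p + 1/3)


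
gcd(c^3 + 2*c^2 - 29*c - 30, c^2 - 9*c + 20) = c - 5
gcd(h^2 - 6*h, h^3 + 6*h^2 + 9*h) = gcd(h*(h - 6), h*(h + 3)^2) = h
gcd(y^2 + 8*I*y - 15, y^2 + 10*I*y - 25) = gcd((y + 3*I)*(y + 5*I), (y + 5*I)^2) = y + 5*I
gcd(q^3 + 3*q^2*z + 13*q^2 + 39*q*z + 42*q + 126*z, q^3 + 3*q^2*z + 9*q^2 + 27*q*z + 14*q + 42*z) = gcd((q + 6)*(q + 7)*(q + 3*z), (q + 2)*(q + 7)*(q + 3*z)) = q^2 + 3*q*z + 7*q + 21*z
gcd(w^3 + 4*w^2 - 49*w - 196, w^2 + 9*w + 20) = w + 4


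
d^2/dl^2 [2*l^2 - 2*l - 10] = 4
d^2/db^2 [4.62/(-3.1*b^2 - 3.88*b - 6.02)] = (88.7964*b^2 + 111.13872*b - 4.62*(6.2*b + 3.88)*(12.4*b + 7.76) + 172.43688)/(3.1*b^2 + 3.88*b + 6.02)^3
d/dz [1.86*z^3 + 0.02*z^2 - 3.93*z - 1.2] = 5.58*z^2 + 0.04*z - 3.93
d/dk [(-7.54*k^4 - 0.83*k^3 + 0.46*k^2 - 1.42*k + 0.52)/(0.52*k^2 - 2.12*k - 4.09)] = (-7.8416*k^5 + 47.5228*k^4 + 126.8736*k^3 + 9.9473*k^2 - 4.3036*k + 6.9102)/(0.2704*k^4 - 2.2048*k^3 + 0.240800000000001*k^2 + 17.3416*k + 16.7281)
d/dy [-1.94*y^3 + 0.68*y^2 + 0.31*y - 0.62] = -5.82*y^2 + 1.36*y + 0.31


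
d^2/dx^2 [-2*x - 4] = 0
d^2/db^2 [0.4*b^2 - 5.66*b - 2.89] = 0.800000000000000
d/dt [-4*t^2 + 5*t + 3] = 5 - 8*t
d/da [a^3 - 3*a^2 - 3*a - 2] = 3*a^2 - 6*a - 3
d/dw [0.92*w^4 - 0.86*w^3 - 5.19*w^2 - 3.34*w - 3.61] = 3.68*w^3 - 2.58*w^2 - 10.38*w - 3.34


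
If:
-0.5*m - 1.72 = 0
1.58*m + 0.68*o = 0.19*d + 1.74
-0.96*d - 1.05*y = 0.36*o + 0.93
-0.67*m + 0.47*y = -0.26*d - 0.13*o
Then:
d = 8.74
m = -3.44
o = 12.99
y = -13.33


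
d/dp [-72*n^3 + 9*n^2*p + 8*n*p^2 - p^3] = 9*n^2 + 16*n*p - 3*p^2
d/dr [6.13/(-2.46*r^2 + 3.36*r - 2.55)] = (30.1596*r - 20.5968)/(2.46*r^2 - 3.36*r + 2.55)^2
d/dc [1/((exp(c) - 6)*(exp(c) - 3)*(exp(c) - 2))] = (-(exp(c) - 6)*(exp(c) - 3) - (exp(c) - 6)*(exp(c) - 2) - (exp(c) - 3)*(exp(c) - 2))*exp(c)/((exp(c) - 6)^2*(exp(c) - 3)^2*(exp(c) - 2)^2)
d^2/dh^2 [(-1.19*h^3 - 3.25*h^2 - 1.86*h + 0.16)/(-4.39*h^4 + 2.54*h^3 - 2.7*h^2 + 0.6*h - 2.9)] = (45.867598*h^9 + 375.80595*h^8 + 128.086152*h^7 - 368.417196*h^6 - 13.9505039999998*h^5 - 1011.213072*h^4 - 104.99704*h^3 + 15.2826*h^2 - 32.85156*h + 63.5282)/(84.604519*h^12 - 146.853402*h^11 + 241.071582*h^10 - 231.716564*h^9 + 356.07669*h^8 - 303.85392*h^7 + 311.48412*h^6 - 181.026*h^5 + 203.6163*h^4 - 92.4882*h^3 + 71.253*h^2 - 15.138*h + 24.389)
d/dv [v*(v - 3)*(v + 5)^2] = 4*v^3 + 21*v^2 - 10*v - 75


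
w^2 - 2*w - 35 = (w - 7)*(w + 5)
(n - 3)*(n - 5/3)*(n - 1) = n^3 - 17*n^2/3 + 29*n/3 - 5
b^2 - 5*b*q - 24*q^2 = (b - 8*q)*(b + 3*q)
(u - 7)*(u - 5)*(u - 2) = u^3 - 14*u^2 + 59*u - 70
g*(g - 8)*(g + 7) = g^3 - g^2 - 56*g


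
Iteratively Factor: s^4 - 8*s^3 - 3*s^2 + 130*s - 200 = (s - 2)*(s^3 - 6*s^2 - 15*s + 100) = (s - 2)*(s + 4)*(s^2 - 10*s + 25) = (s - 5)*(s - 2)*(s + 4)*(s - 5)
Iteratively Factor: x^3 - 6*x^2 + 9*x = (x)*(x^2 - 6*x + 9) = x*(x - 3)*(x - 3)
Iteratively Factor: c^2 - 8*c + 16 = (c - 4)*(c - 4)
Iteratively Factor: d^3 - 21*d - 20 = (d - 5)*(d^2 + 5*d + 4) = (d - 5)*(d + 4)*(d + 1)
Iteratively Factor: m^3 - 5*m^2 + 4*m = (m - 4)*(m^2 - m) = (m - 4)*(m - 1)*(m)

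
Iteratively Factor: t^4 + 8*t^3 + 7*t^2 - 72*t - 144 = (t - 3)*(t^3 + 11*t^2 + 40*t + 48) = (t - 3)*(t + 3)*(t^2 + 8*t + 16) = (t - 3)*(t + 3)*(t + 4)*(t + 4)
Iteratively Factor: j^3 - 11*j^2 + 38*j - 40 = (j - 5)*(j^2 - 6*j + 8) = (j - 5)*(j - 4)*(j - 2)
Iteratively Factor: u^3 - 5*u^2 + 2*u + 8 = (u + 1)*(u^2 - 6*u + 8) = (u - 4)*(u + 1)*(u - 2)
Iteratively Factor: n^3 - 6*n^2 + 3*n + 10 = (n + 1)*(n^2 - 7*n + 10) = (n - 2)*(n + 1)*(n - 5)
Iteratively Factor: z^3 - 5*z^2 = (z)*(z^2 - 5*z) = z^2*(z - 5)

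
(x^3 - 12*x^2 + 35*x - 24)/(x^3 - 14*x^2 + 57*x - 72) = (x - 1)/(x - 3)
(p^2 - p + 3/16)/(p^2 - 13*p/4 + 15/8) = (4*p - 1)/(2*(2*p - 5))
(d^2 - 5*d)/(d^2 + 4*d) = (d - 5)/(d + 4)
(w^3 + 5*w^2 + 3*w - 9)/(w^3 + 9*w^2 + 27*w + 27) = (w - 1)/(w + 3)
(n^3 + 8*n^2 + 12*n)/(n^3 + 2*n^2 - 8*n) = (n^2 + 8*n + 12)/(n^2 + 2*n - 8)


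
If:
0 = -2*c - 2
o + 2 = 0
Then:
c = -1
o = -2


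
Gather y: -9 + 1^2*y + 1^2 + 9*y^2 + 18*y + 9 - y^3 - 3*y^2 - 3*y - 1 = -y^3 + 6*y^2 + 16*y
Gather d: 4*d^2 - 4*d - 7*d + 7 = 4*d^2 - 11*d + 7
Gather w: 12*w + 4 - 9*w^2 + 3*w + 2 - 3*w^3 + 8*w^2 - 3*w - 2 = -3*w^3 - w^2 + 12*w + 4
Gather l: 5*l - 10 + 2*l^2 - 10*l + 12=2*l^2 - 5*l + 2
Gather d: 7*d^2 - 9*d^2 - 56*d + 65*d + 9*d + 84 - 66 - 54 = -2*d^2 + 18*d - 36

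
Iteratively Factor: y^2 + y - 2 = (y - 1)*(y + 2)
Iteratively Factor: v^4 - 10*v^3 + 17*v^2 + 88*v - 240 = (v - 4)*(v^3 - 6*v^2 - 7*v + 60) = (v - 5)*(v - 4)*(v^2 - v - 12) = (v - 5)*(v - 4)*(v + 3)*(v - 4)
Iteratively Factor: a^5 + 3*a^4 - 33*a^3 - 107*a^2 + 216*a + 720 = (a + 4)*(a^4 - a^3 - 29*a^2 + 9*a + 180) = (a - 3)*(a + 4)*(a^3 + 2*a^2 - 23*a - 60) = (a - 5)*(a - 3)*(a + 4)*(a^2 + 7*a + 12) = (a - 5)*(a - 3)*(a + 4)^2*(a + 3)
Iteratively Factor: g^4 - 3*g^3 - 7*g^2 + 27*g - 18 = (g - 2)*(g^3 - g^2 - 9*g + 9) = (g - 3)*(g - 2)*(g^2 + 2*g - 3) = (g - 3)*(g - 2)*(g + 3)*(g - 1)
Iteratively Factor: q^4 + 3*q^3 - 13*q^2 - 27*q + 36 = (q - 3)*(q^3 + 6*q^2 + 5*q - 12) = (q - 3)*(q + 3)*(q^2 + 3*q - 4) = (q - 3)*(q + 3)*(q + 4)*(q - 1)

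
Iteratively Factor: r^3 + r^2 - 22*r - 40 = (r + 4)*(r^2 - 3*r - 10) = (r - 5)*(r + 4)*(r + 2)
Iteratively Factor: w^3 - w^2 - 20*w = (w - 5)*(w^2 + 4*w) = w*(w - 5)*(w + 4)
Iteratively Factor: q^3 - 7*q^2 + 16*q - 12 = (q - 2)*(q^2 - 5*q + 6) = (q - 2)^2*(q - 3)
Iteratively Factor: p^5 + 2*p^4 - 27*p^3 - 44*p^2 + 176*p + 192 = (p - 4)*(p^4 + 6*p^3 - 3*p^2 - 56*p - 48) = (p - 4)*(p + 4)*(p^3 + 2*p^2 - 11*p - 12) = (p - 4)*(p + 4)^2*(p^2 - 2*p - 3) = (p - 4)*(p + 1)*(p + 4)^2*(p - 3)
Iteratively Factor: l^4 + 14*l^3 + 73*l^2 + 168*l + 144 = (l + 4)*(l^3 + 10*l^2 + 33*l + 36) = (l + 4)^2*(l^2 + 6*l + 9) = (l + 3)*(l + 4)^2*(l + 3)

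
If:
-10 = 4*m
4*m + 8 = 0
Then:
No Solution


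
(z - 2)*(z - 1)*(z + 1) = z^3 - 2*z^2 - z + 2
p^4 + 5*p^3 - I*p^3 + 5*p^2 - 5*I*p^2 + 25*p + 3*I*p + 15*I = (p + 5)*(p - 3*I)*(p + I)^2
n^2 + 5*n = n*(n + 5)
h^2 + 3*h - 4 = (h - 1)*(h + 4)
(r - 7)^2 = r^2 - 14*r + 49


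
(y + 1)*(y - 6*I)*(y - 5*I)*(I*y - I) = I*y^4 + 11*y^3 - 31*I*y^2 - 11*y + 30*I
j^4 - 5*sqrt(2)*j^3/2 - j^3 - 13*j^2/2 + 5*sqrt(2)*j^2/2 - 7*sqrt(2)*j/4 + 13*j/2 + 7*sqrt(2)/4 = (j - 1)*(j - 7*sqrt(2)/2)*(j + sqrt(2)/2)^2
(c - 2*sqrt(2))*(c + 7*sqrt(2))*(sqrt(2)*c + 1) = sqrt(2)*c^3 + 11*c^2 - 23*sqrt(2)*c - 28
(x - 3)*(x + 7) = x^2 + 4*x - 21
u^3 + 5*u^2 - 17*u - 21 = (u - 3)*(u + 1)*(u + 7)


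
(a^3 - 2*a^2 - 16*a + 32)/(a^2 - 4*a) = a + 2 - 8/a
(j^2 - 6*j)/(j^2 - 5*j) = (j - 6)/(j - 5)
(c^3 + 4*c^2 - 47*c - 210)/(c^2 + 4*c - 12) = (c^2 - 2*c - 35)/(c - 2)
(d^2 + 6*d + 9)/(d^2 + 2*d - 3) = (d + 3)/(d - 1)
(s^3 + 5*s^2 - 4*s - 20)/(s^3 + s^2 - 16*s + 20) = (s + 2)/(s - 2)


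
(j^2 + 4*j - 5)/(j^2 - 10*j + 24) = (j^2 + 4*j - 5)/(j^2 - 10*j + 24)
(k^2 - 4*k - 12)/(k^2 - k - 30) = (k + 2)/(k + 5)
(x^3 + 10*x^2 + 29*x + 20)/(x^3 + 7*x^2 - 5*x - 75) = (x^2 + 5*x + 4)/(x^2 + 2*x - 15)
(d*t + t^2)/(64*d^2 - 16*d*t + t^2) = t*(d + t)/(64*d^2 - 16*d*t + t^2)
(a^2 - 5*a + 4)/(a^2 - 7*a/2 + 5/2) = 2*(a - 4)/(2*a - 5)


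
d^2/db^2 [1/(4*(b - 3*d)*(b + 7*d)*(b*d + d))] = ((b + 1)^2*(b - 3*d)^2 + (b + 1)^2*(b - 3*d)*(b + 7*d) + (b + 1)^2*(b + 7*d)^2 + (b + 1)*(b - 3*d)^2*(b + 7*d) + (b + 1)*(b - 3*d)*(b + 7*d)^2 + (b - 3*d)^2*(b + 7*d)^2)/(2*d*(b + 1)^3*(b - 3*d)^3*(b + 7*d)^3)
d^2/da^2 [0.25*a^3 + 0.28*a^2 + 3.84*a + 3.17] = 1.5*a + 0.56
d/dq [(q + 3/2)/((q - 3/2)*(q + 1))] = (-4*q^2 - 12*q - 3)/(4*q^4 - 4*q^3 - 11*q^2 + 6*q + 9)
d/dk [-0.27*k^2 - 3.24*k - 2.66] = -0.54*k - 3.24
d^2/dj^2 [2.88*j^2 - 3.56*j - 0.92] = 5.76000000000000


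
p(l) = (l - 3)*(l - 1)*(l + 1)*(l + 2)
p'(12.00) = 6313.00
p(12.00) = 18018.00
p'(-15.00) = -13964.00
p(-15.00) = 52416.00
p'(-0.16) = 3.15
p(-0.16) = 5.67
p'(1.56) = -12.96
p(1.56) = -7.35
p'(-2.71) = -62.70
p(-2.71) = 25.72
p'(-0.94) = 8.19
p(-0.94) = 0.49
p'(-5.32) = -611.70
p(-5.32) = 754.16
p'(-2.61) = -54.01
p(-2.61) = 19.89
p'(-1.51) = 1.53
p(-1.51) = -2.83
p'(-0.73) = 8.07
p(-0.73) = 2.21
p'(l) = (l - 3)*(l - 1)*(l + 1) + (l - 3)*(l - 1)*(l + 2) + (l - 3)*(l + 1)*(l + 2) + (l - 1)*(l + 1)*(l + 2)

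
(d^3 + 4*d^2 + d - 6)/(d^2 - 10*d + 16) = (d^3 + 4*d^2 + d - 6)/(d^2 - 10*d + 16)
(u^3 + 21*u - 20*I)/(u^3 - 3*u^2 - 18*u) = (-u^3 - 21*u + 20*I)/(u*(-u^2 + 3*u + 18))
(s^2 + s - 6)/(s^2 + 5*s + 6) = (s - 2)/(s + 2)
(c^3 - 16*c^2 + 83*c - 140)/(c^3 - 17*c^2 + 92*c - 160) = (c - 7)/(c - 8)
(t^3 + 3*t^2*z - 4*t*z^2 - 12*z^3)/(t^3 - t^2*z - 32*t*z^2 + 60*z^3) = (-t^2 - 5*t*z - 6*z^2)/(-t^2 - t*z + 30*z^2)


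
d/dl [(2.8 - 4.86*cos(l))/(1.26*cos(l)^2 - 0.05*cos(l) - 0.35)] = (-6.1236*cos(l)^2 + 7.056*cos(l) - 1.841)*sin(l)/(1.5876*cos(l)^4 - 0.126*cos(l)^3 - 0.8795*cos(l)^2 + 0.035*cos(l) + 0.1225)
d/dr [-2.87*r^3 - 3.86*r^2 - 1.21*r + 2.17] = -8.61*r^2 - 7.72*r - 1.21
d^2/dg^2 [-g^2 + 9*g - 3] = -2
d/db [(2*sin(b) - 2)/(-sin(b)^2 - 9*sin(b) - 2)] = 2*(sin(b)^2 - 2*sin(b) - 11)*cos(b)/(sin(b)^2 + 9*sin(b) + 2)^2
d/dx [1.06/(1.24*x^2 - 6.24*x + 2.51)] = (6.6144 - 2.6288*x)/(1.24*x^2 - 6.24*x + 2.51)^2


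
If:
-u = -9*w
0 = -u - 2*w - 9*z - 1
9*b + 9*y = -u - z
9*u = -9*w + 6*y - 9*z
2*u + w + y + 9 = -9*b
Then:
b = -21011/15246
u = 846/847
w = 94/847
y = 2193/1694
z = -19/77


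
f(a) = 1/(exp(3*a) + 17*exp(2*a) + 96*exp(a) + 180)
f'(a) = (-3*exp(3*a) - 34*exp(2*a) - 96*exp(a))/(exp(3*a) + 17*exp(2*a) + 96*exp(a) + 180)^2 = (-3*exp(2*a) - 34*exp(a) - 96)*exp(a)/(exp(3*a) + 17*exp(2*a) + 96*exp(a) + 180)^2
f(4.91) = 0.00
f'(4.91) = -0.00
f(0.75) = 0.00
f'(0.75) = -0.00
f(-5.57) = 0.01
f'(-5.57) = -0.00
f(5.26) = 0.00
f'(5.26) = -0.00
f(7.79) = 0.00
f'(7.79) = -0.00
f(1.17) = 0.00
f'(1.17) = -0.00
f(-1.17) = 0.00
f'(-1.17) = -0.00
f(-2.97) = 0.01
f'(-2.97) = -0.00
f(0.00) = 0.00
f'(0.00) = 0.00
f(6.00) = 0.00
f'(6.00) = 0.00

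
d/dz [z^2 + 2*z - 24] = 2*z + 2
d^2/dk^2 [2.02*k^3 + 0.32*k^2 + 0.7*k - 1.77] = 12.12*k + 0.64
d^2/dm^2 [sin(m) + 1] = -sin(m)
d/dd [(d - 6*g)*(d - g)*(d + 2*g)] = 3*d^2 - 10*d*g - 8*g^2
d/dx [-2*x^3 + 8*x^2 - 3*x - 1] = -6*x^2 + 16*x - 3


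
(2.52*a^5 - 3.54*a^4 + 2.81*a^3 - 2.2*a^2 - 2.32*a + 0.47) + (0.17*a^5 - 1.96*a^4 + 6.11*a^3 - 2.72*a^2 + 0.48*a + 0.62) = 2.69*a^5 - 5.5*a^4 + 8.92*a^3 - 4.92*a^2 - 1.84*a + 1.09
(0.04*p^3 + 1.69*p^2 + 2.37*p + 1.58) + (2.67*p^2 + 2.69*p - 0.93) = 0.04*p^3 + 4.36*p^2 + 5.06*p + 0.65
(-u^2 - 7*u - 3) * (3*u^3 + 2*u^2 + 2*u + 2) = -3*u^5 - 23*u^4 - 25*u^3 - 22*u^2 - 20*u - 6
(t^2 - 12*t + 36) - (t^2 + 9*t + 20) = 16 - 21*t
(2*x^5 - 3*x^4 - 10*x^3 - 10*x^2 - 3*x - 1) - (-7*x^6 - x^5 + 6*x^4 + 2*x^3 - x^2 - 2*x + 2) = 7*x^6 + 3*x^5 - 9*x^4 - 12*x^3 - 9*x^2 - x - 3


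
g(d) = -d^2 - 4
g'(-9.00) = 18.00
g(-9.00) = -85.00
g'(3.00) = -6.00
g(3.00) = -13.00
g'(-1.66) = 3.32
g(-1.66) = -6.76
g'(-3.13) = 6.26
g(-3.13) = -13.80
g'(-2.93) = 5.86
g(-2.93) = -12.58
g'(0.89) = -1.78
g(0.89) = -4.79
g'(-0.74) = 1.48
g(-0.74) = -4.55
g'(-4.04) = 8.08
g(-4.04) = -20.32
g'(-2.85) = 5.70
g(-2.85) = -12.12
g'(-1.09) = 2.18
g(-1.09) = -5.19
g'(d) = -2*d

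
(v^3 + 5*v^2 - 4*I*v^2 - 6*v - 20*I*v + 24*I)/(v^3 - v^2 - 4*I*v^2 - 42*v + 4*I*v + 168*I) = (v - 1)/(v - 7)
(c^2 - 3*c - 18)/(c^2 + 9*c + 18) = (c - 6)/(c + 6)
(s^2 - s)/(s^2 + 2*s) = (s - 1)/(s + 2)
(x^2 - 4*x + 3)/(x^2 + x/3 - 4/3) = 3*(x - 3)/(3*x + 4)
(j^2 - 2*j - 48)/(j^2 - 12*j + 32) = (j + 6)/(j - 4)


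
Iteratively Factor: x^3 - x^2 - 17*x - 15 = (x + 3)*(x^2 - 4*x - 5) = (x + 1)*(x + 3)*(x - 5)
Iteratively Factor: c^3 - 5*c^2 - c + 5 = (c + 1)*(c^2 - 6*c + 5) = (c - 1)*(c + 1)*(c - 5)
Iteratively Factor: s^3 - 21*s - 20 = (s + 1)*(s^2 - s - 20) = (s + 1)*(s + 4)*(s - 5)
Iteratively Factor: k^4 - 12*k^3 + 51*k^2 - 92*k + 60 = (k - 5)*(k^3 - 7*k^2 + 16*k - 12) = (k - 5)*(k - 3)*(k^2 - 4*k + 4) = (k - 5)*(k - 3)*(k - 2)*(k - 2)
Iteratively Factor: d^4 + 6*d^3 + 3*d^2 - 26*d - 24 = (d + 1)*(d^3 + 5*d^2 - 2*d - 24) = (d + 1)*(d + 3)*(d^2 + 2*d - 8) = (d - 2)*(d + 1)*(d + 3)*(d + 4)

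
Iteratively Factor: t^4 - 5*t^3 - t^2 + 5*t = (t - 1)*(t^3 - 4*t^2 - 5*t) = (t - 1)*(t + 1)*(t^2 - 5*t) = (t - 5)*(t - 1)*(t + 1)*(t)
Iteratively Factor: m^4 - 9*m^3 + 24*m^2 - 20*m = (m)*(m^3 - 9*m^2 + 24*m - 20) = m*(m - 2)*(m^2 - 7*m + 10) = m*(m - 2)^2*(m - 5)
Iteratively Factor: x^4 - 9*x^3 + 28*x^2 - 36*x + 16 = (x - 1)*(x^3 - 8*x^2 + 20*x - 16) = (x - 4)*(x - 1)*(x^2 - 4*x + 4) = (x - 4)*(x - 2)*(x - 1)*(x - 2)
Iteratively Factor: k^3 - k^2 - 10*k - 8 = (k - 4)*(k^2 + 3*k + 2) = (k - 4)*(k + 1)*(k + 2)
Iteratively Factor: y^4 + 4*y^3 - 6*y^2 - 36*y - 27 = (y + 1)*(y^3 + 3*y^2 - 9*y - 27) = (y + 1)*(y + 3)*(y^2 - 9) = (y + 1)*(y + 3)^2*(y - 3)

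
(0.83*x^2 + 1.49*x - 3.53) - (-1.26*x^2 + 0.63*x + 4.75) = 2.09*x^2 + 0.86*x - 8.28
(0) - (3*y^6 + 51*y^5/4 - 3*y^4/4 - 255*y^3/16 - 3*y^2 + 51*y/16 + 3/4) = -3*y^6 - 51*y^5/4 + 3*y^4/4 + 255*y^3/16 + 3*y^2 - 51*y/16 - 3/4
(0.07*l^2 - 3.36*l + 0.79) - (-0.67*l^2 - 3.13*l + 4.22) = 0.74*l^2 - 0.23*l - 3.43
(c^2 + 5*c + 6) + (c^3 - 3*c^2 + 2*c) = c^3 - 2*c^2 + 7*c + 6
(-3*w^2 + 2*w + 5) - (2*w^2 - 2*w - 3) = -5*w^2 + 4*w + 8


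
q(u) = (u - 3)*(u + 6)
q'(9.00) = 21.00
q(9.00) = 90.00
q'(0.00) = 3.00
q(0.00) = -18.00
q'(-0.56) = 1.88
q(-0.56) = -19.37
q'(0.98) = 4.96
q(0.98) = -14.10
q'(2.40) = 7.80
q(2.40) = -5.04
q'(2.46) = 7.92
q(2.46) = -4.57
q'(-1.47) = 0.06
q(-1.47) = -20.25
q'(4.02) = 11.04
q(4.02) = 10.22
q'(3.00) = 9.00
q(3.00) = 0.00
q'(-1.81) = -0.62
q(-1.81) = -20.15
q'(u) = 2*u + 3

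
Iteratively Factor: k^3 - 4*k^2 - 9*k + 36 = (k - 3)*(k^2 - k - 12) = (k - 4)*(k - 3)*(k + 3)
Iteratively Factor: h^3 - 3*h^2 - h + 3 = (h - 1)*(h^2 - 2*h - 3) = (h - 3)*(h - 1)*(h + 1)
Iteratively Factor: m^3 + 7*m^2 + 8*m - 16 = (m + 4)*(m^2 + 3*m - 4) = (m - 1)*(m + 4)*(m + 4)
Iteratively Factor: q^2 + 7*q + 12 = (q + 4)*(q + 3)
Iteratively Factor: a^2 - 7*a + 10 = (a - 2)*(a - 5)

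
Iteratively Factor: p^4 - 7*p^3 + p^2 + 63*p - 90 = (p - 3)*(p^3 - 4*p^2 - 11*p + 30) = (p - 3)*(p - 2)*(p^2 - 2*p - 15) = (p - 5)*(p - 3)*(p - 2)*(p + 3)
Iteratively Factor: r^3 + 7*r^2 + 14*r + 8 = (r + 1)*(r^2 + 6*r + 8) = (r + 1)*(r + 2)*(r + 4)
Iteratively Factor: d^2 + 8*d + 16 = (d + 4)*(d + 4)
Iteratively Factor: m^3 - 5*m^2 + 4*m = (m - 1)*(m^2 - 4*m) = (m - 4)*(m - 1)*(m)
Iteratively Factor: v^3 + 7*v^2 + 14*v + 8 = (v + 1)*(v^2 + 6*v + 8) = (v + 1)*(v + 2)*(v + 4)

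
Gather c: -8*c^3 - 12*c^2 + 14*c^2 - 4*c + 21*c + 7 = -8*c^3 + 2*c^2 + 17*c + 7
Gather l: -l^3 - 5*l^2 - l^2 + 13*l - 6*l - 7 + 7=-l^3 - 6*l^2 + 7*l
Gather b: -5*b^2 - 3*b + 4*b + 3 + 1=-5*b^2 + b + 4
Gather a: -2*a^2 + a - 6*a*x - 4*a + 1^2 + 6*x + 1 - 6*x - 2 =-2*a^2 + a*(-6*x - 3)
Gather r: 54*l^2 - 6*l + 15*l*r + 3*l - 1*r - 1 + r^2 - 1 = 54*l^2 - 3*l + r^2 + r*(15*l - 1) - 2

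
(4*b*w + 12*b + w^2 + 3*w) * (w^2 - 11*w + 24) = 4*b*w^3 - 32*b*w^2 - 36*b*w + 288*b + w^4 - 8*w^3 - 9*w^2 + 72*w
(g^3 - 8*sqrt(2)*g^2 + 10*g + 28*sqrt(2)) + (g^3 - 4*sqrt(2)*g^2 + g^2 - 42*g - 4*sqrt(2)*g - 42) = 2*g^3 - 12*sqrt(2)*g^2 + g^2 - 32*g - 4*sqrt(2)*g - 42 + 28*sqrt(2)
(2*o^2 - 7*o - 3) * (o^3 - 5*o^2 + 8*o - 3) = 2*o^5 - 17*o^4 + 48*o^3 - 47*o^2 - 3*o + 9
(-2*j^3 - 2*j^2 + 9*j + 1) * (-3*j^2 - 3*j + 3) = 6*j^5 + 12*j^4 - 27*j^3 - 36*j^2 + 24*j + 3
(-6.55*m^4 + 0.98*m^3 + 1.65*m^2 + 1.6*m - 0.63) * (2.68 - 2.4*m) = 15.72*m^5 - 19.906*m^4 - 1.3336*m^3 + 0.582*m^2 + 5.8*m - 1.6884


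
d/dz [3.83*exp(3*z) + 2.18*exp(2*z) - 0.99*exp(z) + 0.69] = (11.49*exp(2*z) + 4.36*exp(z) - 0.99)*exp(z)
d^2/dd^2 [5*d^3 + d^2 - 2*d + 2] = 30*d + 2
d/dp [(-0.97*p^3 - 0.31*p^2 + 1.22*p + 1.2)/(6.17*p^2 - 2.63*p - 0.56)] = (-5.9849*p^4 + 5.1022*p^3 - 5.0825*p^2 - 14.4608*p + 2.4728)/(38.0689*p^4 - 32.4542*p^3 + 0.00649999999999817*p^2 + 2.9456*p + 0.3136)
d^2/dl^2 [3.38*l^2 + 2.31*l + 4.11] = 6.76000000000000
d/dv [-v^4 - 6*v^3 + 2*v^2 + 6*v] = -4*v^3 - 18*v^2 + 4*v + 6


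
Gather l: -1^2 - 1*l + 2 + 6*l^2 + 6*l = 6*l^2 + 5*l + 1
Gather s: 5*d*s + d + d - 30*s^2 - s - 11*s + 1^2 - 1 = 2*d - 30*s^2 + s*(5*d - 12)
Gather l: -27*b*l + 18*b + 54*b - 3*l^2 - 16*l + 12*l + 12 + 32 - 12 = 72*b - 3*l^2 + l*(-27*b - 4) + 32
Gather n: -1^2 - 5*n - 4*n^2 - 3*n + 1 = -4*n^2 - 8*n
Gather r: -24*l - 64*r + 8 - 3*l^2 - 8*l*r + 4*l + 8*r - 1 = -3*l^2 - 20*l + r*(-8*l - 56) + 7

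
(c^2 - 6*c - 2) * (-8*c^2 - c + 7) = -8*c^4 + 47*c^3 + 29*c^2 - 40*c - 14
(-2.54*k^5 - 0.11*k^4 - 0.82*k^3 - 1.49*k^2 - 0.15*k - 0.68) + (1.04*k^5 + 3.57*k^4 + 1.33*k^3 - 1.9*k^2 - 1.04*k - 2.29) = -1.5*k^5 + 3.46*k^4 + 0.51*k^3 - 3.39*k^2 - 1.19*k - 2.97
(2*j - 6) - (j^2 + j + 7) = -j^2 + j - 13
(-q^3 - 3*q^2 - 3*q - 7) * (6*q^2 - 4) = -6*q^5 - 18*q^4 - 14*q^3 - 30*q^2 + 12*q + 28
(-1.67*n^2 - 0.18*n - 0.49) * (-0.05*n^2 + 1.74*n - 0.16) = 0.0835*n^4 - 2.8968*n^3 - 0.0215*n^2 - 0.8238*n + 0.0784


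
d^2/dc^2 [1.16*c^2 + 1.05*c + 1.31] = 2.32000000000000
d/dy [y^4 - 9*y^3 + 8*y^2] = y*(4*y^2 - 27*y + 16)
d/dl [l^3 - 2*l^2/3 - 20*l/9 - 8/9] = 3*l^2 - 4*l/3 - 20/9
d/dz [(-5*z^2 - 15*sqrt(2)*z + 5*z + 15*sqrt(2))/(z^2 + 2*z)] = 15*(-z^2 + sqrt(2)*z^2 - 2*sqrt(2)*z - 2*sqrt(2))/(z^2*(z^2 + 4*z + 4))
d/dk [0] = 0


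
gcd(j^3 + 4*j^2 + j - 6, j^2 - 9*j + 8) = j - 1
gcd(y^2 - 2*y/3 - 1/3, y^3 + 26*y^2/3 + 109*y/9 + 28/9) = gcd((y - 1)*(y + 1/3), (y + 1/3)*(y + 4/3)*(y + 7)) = y + 1/3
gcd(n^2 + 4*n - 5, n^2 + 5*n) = n + 5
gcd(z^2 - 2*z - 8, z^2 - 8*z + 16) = z - 4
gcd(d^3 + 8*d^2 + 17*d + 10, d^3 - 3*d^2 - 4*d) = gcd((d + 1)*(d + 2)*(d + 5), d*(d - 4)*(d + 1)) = d + 1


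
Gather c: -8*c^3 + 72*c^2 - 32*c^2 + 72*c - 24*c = -8*c^3 + 40*c^2 + 48*c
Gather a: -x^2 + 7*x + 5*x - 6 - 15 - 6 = -x^2 + 12*x - 27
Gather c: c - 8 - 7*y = c - 7*y - 8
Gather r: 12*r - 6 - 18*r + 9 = 3 - 6*r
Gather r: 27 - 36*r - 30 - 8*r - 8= -44*r - 11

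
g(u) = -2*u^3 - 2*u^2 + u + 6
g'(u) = -6*u^2 - 4*u + 1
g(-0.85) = 4.93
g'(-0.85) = 0.07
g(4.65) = -233.68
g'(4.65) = -147.34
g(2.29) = -26.22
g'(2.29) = -39.62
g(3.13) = -71.79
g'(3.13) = -70.30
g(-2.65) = 26.52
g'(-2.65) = -30.54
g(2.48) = -34.33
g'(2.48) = -45.82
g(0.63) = 5.34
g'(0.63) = -3.90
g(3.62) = -111.46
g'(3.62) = -92.11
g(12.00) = -3726.00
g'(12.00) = -911.00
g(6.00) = -492.00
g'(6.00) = -239.00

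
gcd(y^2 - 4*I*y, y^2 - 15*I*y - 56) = 1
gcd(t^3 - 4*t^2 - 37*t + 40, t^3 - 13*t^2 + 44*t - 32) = t^2 - 9*t + 8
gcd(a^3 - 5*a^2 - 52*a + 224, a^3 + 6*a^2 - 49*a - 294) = a + 7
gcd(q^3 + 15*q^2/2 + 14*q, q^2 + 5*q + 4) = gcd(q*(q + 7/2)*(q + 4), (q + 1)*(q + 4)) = q + 4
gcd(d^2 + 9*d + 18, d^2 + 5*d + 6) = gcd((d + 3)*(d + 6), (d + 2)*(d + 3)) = d + 3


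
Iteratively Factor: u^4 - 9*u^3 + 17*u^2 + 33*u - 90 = (u - 3)*(u^3 - 6*u^2 - u + 30) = (u - 3)^2*(u^2 - 3*u - 10) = (u - 5)*(u - 3)^2*(u + 2)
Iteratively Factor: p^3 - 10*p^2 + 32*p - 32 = (p - 4)*(p^2 - 6*p + 8) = (p - 4)^2*(p - 2)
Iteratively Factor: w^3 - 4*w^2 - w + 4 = (w + 1)*(w^2 - 5*w + 4) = (w - 1)*(w + 1)*(w - 4)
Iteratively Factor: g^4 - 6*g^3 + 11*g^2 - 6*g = (g - 2)*(g^3 - 4*g^2 + 3*g) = (g - 2)*(g - 1)*(g^2 - 3*g) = (g - 3)*(g - 2)*(g - 1)*(g)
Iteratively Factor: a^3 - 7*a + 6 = (a + 3)*(a^2 - 3*a + 2) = (a - 1)*(a + 3)*(a - 2)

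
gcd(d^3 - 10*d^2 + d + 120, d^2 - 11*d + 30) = d - 5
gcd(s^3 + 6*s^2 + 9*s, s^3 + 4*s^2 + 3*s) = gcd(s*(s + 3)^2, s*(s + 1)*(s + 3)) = s^2 + 3*s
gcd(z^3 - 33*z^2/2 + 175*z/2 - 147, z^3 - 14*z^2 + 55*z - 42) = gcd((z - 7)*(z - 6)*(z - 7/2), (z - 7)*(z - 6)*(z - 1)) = z^2 - 13*z + 42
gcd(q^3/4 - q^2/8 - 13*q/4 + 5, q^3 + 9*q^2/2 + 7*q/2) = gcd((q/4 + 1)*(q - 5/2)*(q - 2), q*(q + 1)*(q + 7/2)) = 1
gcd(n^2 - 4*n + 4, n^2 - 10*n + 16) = n - 2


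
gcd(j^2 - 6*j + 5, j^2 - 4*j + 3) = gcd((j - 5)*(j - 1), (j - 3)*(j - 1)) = j - 1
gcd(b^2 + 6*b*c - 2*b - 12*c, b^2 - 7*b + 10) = b - 2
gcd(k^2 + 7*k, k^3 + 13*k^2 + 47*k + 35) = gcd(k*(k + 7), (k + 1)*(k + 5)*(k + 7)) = k + 7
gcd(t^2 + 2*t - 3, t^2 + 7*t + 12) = t + 3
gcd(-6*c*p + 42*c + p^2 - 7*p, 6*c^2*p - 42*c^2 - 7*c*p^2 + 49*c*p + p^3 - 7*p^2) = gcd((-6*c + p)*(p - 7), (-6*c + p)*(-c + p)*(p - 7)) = -6*c*p + 42*c + p^2 - 7*p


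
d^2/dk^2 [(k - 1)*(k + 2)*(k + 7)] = 6*k + 16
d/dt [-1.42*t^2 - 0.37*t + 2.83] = -2.84*t - 0.37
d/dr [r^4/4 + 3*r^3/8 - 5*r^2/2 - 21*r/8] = r^3 + 9*r^2/8 - 5*r - 21/8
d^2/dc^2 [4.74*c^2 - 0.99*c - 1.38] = 9.48000000000000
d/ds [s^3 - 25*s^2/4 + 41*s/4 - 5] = 3*s^2 - 25*s/2 + 41/4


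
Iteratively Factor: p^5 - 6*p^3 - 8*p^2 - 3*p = (p + 1)*(p^4 - p^3 - 5*p^2 - 3*p) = p*(p + 1)*(p^3 - p^2 - 5*p - 3) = p*(p + 1)^2*(p^2 - 2*p - 3) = p*(p + 1)^3*(p - 3)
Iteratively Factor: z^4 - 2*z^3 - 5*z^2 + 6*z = (z)*(z^3 - 2*z^2 - 5*z + 6) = z*(z + 2)*(z^2 - 4*z + 3) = z*(z - 3)*(z + 2)*(z - 1)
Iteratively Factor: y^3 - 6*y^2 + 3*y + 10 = (y + 1)*(y^2 - 7*y + 10) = (y - 5)*(y + 1)*(y - 2)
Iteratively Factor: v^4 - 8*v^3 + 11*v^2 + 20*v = (v)*(v^3 - 8*v^2 + 11*v + 20) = v*(v - 4)*(v^2 - 4*v - 5) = v*(v - 4)*(v + 1)*(v - 5)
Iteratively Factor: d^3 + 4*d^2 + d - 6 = (d + 3)*(d^2 + d - 2) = (d + 2)*(d + 3)*(d - 1)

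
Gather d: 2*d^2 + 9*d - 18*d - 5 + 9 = 2*d^2 - 9*d + 4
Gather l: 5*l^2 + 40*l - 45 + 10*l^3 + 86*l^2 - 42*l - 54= 10*l^3 + 91*l^2 - 2*l - 99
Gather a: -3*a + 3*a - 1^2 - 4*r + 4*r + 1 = 0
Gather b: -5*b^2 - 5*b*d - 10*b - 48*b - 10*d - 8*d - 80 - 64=-5*b^2 + b*(-5*d - 58) - 18*d - 144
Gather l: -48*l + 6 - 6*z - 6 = -48*l - 6*z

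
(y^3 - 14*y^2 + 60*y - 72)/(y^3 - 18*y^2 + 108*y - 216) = (y - 2)/(y - 6)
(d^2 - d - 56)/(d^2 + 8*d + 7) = (d - 8)/(d + 1)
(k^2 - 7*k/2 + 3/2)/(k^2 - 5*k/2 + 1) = (k - 3)/(k - 2)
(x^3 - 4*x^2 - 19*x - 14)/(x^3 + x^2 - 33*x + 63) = (x^3 - 4*x^2 - 19*x - 14)/(x^3 + x^2 - 33*x + 63)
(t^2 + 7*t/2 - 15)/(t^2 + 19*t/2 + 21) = (2*t - 5)/(2*t + 7)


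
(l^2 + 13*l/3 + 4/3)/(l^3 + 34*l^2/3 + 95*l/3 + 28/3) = 1/(l + 7)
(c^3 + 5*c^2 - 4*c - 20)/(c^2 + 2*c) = c + 3 - 10/c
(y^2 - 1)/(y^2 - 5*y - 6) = (y - 1)/(y - 6)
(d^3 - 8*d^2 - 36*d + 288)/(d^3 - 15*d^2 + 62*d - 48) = (d + 6)/(d - 1)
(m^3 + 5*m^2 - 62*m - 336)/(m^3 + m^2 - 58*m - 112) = (m + 6)/(m + 2)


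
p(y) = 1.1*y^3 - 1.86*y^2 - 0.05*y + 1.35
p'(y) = 3.3*y^2 - 3.72*y - 0.05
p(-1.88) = -12.44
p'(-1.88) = 18.61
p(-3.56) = -71.67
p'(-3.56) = 55.02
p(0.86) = 0.63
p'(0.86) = -0.81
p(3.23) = 18.85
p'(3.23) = 22.36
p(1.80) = 1.65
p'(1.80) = 3.95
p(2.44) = 6.13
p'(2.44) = 10.52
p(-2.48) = -26.74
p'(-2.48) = 29.47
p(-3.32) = -59.24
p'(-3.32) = 48.67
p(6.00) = 171.69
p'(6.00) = 96.43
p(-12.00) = -2166.69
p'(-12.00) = 519.79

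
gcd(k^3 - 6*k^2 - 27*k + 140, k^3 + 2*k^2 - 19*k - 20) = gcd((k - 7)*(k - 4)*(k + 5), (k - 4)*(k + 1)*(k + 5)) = k^2 + k - 20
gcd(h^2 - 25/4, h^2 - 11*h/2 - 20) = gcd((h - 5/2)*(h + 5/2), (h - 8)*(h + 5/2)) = h + 5/2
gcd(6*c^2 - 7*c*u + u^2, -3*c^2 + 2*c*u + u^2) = -c + u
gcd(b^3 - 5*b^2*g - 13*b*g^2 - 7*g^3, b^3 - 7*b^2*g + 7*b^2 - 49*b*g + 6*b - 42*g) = b - 7*g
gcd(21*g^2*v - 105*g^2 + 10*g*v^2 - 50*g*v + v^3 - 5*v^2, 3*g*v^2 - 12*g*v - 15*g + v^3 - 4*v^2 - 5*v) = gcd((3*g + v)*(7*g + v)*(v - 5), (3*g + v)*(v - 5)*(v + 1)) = 3*g*v - 15*g + v^2 - 5*v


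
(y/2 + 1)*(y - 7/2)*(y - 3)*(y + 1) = y^4/2 - 7*y^3/4 - 7*y^2/2 + 37*y/4 + 21/2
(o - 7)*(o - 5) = o^2 - 12*o + 35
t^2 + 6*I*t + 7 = (t - I)*(t + 7*I)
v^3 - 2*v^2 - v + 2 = (v - 2)*(v - 1)*(v + 1)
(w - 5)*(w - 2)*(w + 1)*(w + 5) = w^4 - w^3 - 27*w^2 + 25*w + 50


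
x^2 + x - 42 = (x - 6)*(x + 7)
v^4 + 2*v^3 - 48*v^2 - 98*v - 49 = (v - 7)*(v + 1)^2*(v + 7)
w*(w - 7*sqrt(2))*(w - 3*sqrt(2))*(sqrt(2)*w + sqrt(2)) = sqrt(2)*w^4 - 20*w^3 + sqrt(2)*w^3 - 20*w^2 + 42*sqrt(2)*w^2 + 42*sqrt(2)*w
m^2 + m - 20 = (m - 4)*(m + 5)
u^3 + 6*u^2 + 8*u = u*(u + 2)*(u + 4)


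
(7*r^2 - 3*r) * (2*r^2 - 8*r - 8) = 14*r^4 - 62*r^3 - 32*r^2 + 24*r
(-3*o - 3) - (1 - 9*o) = 6*o - 4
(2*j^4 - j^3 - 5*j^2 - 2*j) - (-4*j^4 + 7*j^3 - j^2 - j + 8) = 6*j^4 - 8*j^3 - 4*j^2 - j - 8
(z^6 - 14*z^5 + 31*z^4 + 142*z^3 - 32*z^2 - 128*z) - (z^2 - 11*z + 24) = z^6 - 14*z^5 + 31*z^4 + 142*z^3 - 33*z^2 - 117*z - 24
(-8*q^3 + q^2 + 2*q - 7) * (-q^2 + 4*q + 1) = 8*q^5 - 33*q^4 - 6*q^3 + 16*q^2 - 26*q - 7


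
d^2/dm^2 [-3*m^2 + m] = -6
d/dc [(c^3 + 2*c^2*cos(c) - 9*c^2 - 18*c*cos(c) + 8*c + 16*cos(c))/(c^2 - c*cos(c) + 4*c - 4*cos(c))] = (-3*c^4*sin(c) + c^4 + 15*c^3*sin(c) - 2*c^3*cos(c) + 8*c^3 + 84*c^2*sin(c) - 2*c^2*cos(c)^2 + 23*c^2*cos(c) - 44*c^2 - 96*c*sin(c) - 16*c*cos(c)^2 + 40*c*cos(c) + 88*cos(c)^2 - 96*cos(c))/((c + 4)^2*(c - cos(c))^2)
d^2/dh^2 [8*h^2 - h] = 16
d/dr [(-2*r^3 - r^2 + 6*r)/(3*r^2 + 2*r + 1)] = 2*(-3*r^4 - 4*r^3 - 13*r^2 - r + 3)/(9*r^4 + 12*r^3 + 10*r^2 + 4*r + 1)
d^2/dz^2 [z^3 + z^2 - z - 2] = 6*z + 2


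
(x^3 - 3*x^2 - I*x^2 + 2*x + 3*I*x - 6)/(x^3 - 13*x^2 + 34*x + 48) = (x^3 - x^2*(3 + I) + x*(2 + 3*I) - 6)/(x^3 - 13*x^2 + 34*x + 48)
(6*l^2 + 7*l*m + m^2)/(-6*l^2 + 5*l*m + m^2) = (-l - m)/(l - m)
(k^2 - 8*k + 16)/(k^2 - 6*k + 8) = (k - 4)/(k - 2)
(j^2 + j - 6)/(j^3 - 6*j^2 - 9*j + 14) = (j^2 + j - 6)/(j^3 - 6*j^2 - 9*j + 14)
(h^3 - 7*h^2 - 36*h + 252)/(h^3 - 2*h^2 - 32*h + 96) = (h^2 - 13*h + 42)/(h^2 - 8*h + 16)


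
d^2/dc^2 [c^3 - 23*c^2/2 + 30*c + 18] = 6*c - 23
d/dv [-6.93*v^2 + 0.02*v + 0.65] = 0.02 - 13.86*v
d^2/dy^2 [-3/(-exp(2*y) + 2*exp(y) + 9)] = 6*((1 - 2*exp(y))*(-exp(2*y) + 2*exp(y) + 9) - 4*(1 - exp(y))^2*exp(y))*exp(y)/(-exp(2*y) + 2*exp(y) + 9)^3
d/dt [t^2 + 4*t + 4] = 2*t + 4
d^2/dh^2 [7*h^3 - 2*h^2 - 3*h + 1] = 42*h - 4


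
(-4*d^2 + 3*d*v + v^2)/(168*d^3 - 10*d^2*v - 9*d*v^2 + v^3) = (-d + v)/(42*d^2 - 13*d*v + v^2)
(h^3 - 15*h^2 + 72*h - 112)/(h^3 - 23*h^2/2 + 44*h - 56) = 2*(h - 7)/(2*h - 7)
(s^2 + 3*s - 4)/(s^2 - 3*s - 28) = (s - 1)/(s - 7)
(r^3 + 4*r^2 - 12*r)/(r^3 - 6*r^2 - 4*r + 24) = r*(r + 6)/(r^2 - 4*r - 12)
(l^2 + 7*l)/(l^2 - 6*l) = (l + 7)/(l - 6)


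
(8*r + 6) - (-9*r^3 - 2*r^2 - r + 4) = 9*r^3 + 2*r^2 + 9*r + 2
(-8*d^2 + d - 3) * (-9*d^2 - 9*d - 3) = 72*d^4 + 63*d^3 + 42*d^2 + 24*d + 9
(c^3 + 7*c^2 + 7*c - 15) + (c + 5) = c^3 + 7*c^2 + 8*c - 10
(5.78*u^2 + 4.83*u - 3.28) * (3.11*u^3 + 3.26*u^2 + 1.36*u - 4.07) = 17.9758*u^5 + 33.8641*u^4 + 13.4058*u^3 - 27.6486*u^2 - 24.1189*u + 13.3496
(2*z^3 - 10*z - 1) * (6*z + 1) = 12*z^4 + 2*z^3 - 60*z^2 - 16*z - 1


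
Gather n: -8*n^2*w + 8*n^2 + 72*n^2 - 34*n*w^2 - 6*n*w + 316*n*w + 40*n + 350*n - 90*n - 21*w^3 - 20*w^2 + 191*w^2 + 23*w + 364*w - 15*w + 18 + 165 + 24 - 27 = n^2*(80 - 8*w) + n*(-34*w^2 + 310*w + 300) - 21*w^3 + 171*w^2 + 372*w + 180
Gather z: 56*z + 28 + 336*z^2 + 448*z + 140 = 336*z^2 + 504*z + 168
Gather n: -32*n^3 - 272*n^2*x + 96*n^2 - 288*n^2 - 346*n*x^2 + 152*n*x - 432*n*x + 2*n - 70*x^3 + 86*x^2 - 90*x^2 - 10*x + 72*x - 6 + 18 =-32*n^3 + n^2*(-272*x - 192) + n*(-346*x^2 - 280*x + 2) - 70*x^3 - 4*x^2 + 62*x + 12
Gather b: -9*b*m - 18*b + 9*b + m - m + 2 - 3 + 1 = b*(-9*m - 9)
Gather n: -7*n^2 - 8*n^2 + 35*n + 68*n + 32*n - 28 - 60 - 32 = -15*n^2 + 135*n - 120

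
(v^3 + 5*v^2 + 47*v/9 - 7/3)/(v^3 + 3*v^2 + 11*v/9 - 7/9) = (v + 3)/(v + 1)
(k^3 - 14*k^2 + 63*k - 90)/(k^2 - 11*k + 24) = (k^2 - 11*k + 30)/(k - 8)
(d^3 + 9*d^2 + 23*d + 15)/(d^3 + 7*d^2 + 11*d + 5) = (d + 3)/(d + 1)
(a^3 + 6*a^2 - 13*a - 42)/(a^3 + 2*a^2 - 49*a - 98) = (a - 3)/(a - 7)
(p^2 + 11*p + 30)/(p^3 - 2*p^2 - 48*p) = (p + 5)/(p*(p - 8))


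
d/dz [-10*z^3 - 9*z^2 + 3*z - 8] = -30*z^2 - 18*z + 3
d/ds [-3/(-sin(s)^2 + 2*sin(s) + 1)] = 6*(1 - sin(s))*cos(s)/(2*sin(s) + cos(s)^2)^2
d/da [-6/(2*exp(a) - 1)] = 12*exp(a)/(2*exp(a) - 1)^2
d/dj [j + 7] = 1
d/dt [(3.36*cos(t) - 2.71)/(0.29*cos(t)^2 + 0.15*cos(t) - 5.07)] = (0.9744*cos(t)^2 - 1.5718*cos(t) + 16.6287)*sin(t)/(0.0841*cos(t)^4 + 0.087*cos(t)^3 - 2.9181*cos(t)^2 - 1.521*cos(t) + 25.7049)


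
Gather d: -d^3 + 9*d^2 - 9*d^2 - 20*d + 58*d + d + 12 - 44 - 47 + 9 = -d^3 + 39*d - 70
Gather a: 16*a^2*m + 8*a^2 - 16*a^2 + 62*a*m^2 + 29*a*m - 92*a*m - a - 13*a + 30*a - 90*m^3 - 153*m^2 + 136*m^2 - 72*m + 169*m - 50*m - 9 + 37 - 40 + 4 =a^2*(16*m - 8) + a*(62*m^2 - 63*m + 16) - 90*m^3 - 17*m^2 + 47*m - 8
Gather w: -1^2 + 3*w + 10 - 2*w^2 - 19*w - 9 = -2*w^2 - 16*w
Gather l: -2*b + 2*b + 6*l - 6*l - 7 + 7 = 0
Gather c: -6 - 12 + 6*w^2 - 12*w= 6*w^2 - 12*w - 18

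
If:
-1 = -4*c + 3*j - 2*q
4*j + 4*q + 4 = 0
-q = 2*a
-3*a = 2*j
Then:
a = 2/7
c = 3/14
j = -3/7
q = -4/7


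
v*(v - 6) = v^2 - 6*v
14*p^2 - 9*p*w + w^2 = (-7*p + w)*(-2*p + w)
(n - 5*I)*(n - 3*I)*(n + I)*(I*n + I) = I*n^4 + 7*n^3 + I*n^3 + 7*n^2 - 7*I*n^2 + 15*n - 7*I*n + 15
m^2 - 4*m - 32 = (m - 8)*(m + 4)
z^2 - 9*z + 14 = (z - 7)*(z - 2)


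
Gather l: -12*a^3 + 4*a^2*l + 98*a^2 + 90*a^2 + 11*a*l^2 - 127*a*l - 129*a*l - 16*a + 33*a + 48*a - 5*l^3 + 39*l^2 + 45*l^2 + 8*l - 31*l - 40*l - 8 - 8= -12*a^3 + 188*a^2 + 65*a - 5*l^3 + l^2*(11*a + 84) + l*(4*a^2 - 256*a - 63) - 16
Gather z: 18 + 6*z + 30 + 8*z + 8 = 14*z + 56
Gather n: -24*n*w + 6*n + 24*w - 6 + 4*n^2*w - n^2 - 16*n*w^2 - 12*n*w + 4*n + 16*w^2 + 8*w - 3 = n^2*(4*w - 1) + n*(-16*w^2 - 36*w + 10) + 16*w^2 + 32*w - 9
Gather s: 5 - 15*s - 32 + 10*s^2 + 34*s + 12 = 10*s^2 + 19*s - 15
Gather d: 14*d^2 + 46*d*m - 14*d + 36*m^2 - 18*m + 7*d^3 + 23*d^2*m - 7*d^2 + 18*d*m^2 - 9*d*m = 7*d^3 + d^2*(23*m + 7) + d*(18*m^2 + 37*m - 14) + 36*m^2 - 18*m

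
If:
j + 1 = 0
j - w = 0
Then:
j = -1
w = -1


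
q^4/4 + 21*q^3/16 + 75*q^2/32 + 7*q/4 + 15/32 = (q/2 + 1/2)^2*(q + 3/4)*(q + 5/2)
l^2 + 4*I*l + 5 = (l - I)*(l + 5*I)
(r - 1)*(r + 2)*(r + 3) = r^3 + 4*r^2 + r - 6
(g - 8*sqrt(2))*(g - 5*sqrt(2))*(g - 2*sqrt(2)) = g^3 - 15*sqrt(2)*g^2 + 132*g - 160*sqrt(2)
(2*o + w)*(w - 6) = 2*o*w - 12*o + w^2 - 6*w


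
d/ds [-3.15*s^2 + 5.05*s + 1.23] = 5.05 - 6.3*s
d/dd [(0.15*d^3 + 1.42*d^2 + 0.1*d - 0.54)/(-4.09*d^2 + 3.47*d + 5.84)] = (-0.6135*d^4 + 1.041*d^3 + 7.9644*d^2 + 12.1684*d + 2.4578)/(16.7281*d^4 - 28.3846*d^3 - 35.7303*d^2 + 40.5296*d + 34.1056)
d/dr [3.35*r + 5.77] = 3.35000000000000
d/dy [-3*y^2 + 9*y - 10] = 9 - 6*y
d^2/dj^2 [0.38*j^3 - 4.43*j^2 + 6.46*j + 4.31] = 2.28*j - 8.86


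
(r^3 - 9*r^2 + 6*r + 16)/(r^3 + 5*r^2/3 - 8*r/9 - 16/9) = 9*(r^3 - 9*r^2 + 6*r + 16)/(9*r^3 + 15*r^2 - 8*r - 16)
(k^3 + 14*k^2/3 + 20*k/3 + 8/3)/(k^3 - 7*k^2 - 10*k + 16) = (3*k^2 + 8*k + 4)/(3*(k^2 - 9*k + 8))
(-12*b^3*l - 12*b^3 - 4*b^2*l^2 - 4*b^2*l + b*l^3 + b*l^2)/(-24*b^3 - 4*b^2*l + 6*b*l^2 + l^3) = b*(6*b*l + 6*b - l^2 - l)/(12*b^2 - 4*b*l - l^2)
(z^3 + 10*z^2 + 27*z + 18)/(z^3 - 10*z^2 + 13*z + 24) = (z^2 + 9*z + 18)/(z^2 - 11*z + 24)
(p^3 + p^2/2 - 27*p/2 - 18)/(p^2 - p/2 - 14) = (2*p^2 + 9*p + 9)/(2*p + 7)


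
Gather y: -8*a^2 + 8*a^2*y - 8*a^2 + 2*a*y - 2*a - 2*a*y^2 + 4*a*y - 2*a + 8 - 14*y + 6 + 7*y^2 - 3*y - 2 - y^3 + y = -16*a^2 - 4*a - y^3 + y^2*(7 - 2*a) + y*(8*a^2 + 6*a - 16) + 12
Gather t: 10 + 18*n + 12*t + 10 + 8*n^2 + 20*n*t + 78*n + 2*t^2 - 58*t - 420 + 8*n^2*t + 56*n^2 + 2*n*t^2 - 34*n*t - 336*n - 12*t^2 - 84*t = 64*n^2 - 240*n + t^2*(2*n - 10) + t*(8*n^2 - 14*n - 130) - 400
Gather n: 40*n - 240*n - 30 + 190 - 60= 100 - 200*n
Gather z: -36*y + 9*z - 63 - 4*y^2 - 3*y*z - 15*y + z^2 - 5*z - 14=-4*y^2 - 51*y + z^2 + z*(4 - 3*y) - 77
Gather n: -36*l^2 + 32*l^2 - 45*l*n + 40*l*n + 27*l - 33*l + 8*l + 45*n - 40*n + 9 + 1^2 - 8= -4*l^2 + 2*l + n*(5 - 5*l) + 2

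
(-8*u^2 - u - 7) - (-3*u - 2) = -8*u^2 + 2*u - 5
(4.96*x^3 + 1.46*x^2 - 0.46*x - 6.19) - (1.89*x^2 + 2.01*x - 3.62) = 4.96*x^3 - 0.43*x^2 - 2.47*x - 2.57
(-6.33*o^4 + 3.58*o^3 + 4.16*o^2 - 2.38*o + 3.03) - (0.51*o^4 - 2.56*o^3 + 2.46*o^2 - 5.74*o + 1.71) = -6.84*o^4 + 6.14*o^3 + 1.7*o^2 + 3.36*o + 1.32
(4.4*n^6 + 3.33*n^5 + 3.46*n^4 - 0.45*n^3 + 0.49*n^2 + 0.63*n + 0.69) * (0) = 0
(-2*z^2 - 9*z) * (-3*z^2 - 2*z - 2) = 6*z^4 + 31*z^3 + 22*z^2 + 18*z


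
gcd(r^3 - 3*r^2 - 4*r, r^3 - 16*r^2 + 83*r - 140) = r - 4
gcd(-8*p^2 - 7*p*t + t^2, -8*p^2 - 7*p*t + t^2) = 8*p^2 + 7*p*t - t^2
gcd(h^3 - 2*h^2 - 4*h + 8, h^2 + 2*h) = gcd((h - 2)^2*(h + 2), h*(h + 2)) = h + 2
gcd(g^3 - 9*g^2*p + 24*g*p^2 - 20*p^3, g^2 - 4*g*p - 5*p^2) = -g + 5*p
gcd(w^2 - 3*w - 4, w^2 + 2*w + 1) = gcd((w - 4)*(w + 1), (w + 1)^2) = w + 1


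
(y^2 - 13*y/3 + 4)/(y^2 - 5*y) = (y^2 - 13*y/3 + 4)/(y*(y - 5))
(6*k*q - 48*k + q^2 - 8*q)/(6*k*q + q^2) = (q - 8)/q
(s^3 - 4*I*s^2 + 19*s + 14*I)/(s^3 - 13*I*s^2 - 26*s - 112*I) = (s + I)/(s - 8*I)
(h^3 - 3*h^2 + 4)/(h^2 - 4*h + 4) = h + 1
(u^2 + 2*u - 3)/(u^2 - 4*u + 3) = (u + 3)/(u - 3)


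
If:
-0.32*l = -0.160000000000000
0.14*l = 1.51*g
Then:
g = 0.05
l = 0.50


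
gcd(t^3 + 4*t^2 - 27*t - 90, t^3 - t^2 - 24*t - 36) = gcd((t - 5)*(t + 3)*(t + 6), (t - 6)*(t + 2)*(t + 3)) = t + 3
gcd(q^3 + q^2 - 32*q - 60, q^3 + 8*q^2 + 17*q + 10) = q^2 + 7*q + 10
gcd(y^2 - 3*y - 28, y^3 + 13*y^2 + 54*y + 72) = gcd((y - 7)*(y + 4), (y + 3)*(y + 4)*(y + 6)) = y + 4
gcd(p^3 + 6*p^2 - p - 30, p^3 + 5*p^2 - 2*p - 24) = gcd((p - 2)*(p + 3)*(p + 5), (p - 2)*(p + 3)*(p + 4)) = p^2 + p - 6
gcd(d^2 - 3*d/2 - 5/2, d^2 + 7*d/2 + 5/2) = d + 1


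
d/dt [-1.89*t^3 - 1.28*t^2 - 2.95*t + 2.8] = -5.67*t^2 - 2.56*t - 2.95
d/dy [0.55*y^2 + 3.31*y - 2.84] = 1.1*y + 3.31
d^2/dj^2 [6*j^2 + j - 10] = 12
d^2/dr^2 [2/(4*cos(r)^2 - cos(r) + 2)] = 2*(64*sin(r)^4 - sin(r)^2 + 17*cos(r) - 3*cos(3*r) - 49)/(4*sin(r)^2 + cos(r) - 6)^3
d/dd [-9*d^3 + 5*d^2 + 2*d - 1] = -27*d^2 + 10*d + 2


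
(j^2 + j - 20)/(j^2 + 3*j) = (j^2 + j - 20)/(j*(j + 3))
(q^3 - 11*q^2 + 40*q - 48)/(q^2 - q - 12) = (q^2 - 7*q + 12)/(q + 3)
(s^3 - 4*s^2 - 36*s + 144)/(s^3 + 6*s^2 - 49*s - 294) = (s^2 - 10*s + 24)/(s^2 - 49)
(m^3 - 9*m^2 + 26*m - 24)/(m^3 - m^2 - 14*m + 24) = (m - 4)/(m + 4)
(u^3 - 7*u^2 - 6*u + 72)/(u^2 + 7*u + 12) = (u^2 - 10*u + 24)/(u + 4)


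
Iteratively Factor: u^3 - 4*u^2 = (u)*(u^2 - 4*u) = u^2*(u - 4)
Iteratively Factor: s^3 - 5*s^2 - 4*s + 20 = (s - 2)*(s^2 - 3*s - 10) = (s - 5)*(s - 2)*(s + 2)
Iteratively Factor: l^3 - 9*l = (l)*(l^2 - 9) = l*(l - 3)*(l + 3)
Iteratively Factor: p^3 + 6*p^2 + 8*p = (p + 2)*(p^2 + 4*p) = (p + 2)*(p + 4)*(p)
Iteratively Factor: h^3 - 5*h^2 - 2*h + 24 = (h - 3)*(h^2 - 2*h - 8) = (h - 4)*(h - 3)*(h + 2)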